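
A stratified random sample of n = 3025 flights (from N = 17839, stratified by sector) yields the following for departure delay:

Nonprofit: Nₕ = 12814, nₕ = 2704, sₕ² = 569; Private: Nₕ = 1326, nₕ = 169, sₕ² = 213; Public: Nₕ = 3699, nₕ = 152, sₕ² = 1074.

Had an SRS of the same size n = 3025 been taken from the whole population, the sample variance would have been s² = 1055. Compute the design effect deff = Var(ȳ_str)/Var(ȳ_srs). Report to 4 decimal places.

Var(ȳ_str) = Σ Wₕ²(1−fₕ)sₕ²/nₕ with Wₕ = Nₕ/17839:
  Nonprofit: (12814/17839)²·(1−2704/12814)·569/2704 = 0.085664413
  Private: (1326/17839)²·(1−169/1326)·213/169 = 0.006076154
  Public: (3699/17839)²·(1−152/3699)·1074/152 = 0.29131658
  → Var(ȳ_str) = 0.38305715.
Var(ȳ_srs) = (1 − 3025/17839)·1055/3025 = 0.28962024.
deff = 0.38305715 / 0.28962024 = 1.3226.

1.3226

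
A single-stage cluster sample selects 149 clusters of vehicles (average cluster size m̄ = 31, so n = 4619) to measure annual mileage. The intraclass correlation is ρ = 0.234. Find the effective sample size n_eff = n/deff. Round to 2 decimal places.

deff = 1 + (31 − 1)·0.234 = 1 + 7.02 = 8.02.
n_eff = 4619 / 8.02 = 575.94.

575.94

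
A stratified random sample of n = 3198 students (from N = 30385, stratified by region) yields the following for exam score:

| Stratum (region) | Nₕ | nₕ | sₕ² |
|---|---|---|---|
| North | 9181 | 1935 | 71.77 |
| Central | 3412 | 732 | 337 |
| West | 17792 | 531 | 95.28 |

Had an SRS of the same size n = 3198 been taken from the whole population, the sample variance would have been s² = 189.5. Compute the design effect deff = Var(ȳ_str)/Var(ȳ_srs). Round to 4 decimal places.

Var(ȳ_str) = Σ Wₕ²(1−fₕ)sₕ²/nₕ with Wₕ = Nₕ/30385:
  North: (9181/30385)²·(1−1935/9181)·71.77/1935 = 0.0026725868
  Central: (3412/30385)²·(1−732/3412)·337/732 = 0.0045597828
  West: (17792/30385)²·(1−531/17792)·95.28/531 = 0.059686961
  → Var(ȳ_str) = 0.066919331.
Var(ȳ_srs) = (1 − 3198/30385)·189.5/3198 = 0.053019155.
deff = 0.066919331 / 0.053019155 = 1.2622.

1.2622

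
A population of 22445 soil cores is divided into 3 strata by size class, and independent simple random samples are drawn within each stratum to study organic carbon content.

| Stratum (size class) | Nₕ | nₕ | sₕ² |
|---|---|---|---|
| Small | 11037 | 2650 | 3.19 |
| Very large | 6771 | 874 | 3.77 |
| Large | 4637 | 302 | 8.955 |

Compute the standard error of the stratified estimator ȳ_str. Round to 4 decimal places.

Var(ȳ_str) = Σₕ Wₕ²(1 − fₕ)sₕ²/nₕ with Wₕ = Nₕ/N, N = 22445.
Small: Wₕ = 0.49173535; term = 0.49173535²·(1 − 0.24010148)·3.19/2650 = 2.2118887 × 10^-4.
Very large: Wₕ = 0.30167075; term = 0.30167075²·(1 − 0.12907990)·3.77/874 = 3.4188074 × 10^-4.
Large: Wₕ = 0.20659390; term = 0.20659390²·(1 − 0.06512832)·8.955/302 = 0.0011831658.
Sum = 0.0017462354.
SE = √(0.0017462354) = 0.0418.

0.0418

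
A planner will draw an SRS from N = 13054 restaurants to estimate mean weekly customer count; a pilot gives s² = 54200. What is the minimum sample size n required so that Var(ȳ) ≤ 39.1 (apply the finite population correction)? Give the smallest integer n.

Without fpc, n₀ = s²/D = 54200/39.1 = 1386.1893.
With fpc, (1 − n/N)·s²/n ≤ D requires n ≥ n₀/(1 + n₀/N) = 1386.1893/(1 + 1386.1893/13054) = 1253.1217.
Rounding up, n = 1254.

1254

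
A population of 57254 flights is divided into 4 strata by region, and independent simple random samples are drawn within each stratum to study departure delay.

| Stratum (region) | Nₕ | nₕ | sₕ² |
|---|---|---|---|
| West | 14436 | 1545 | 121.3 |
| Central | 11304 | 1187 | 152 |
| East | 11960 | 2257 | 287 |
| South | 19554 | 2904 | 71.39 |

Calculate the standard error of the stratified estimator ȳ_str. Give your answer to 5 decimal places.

Var(ȳ_str) = Σₕ Wₕ²(1 − fₕ)sₕ²/nₕ with Wₕ = Nₕ/N, N = 57254.
West: Wₕ = 0.25213959; term = 0.25213959²·(1 − 0.10702411)·121.3/1545 = 0.004457118.
Central: Wₕ = 0.19743599; term = 0.19743599²·(1 − 0.10500708)·152/1187 = 0.0044675055.
East: Wₕ = 0.20889370; term = 0.20889370²·(1 − 0.18871237)·287/2257 = 0.0045016931.
South: Wₕ = 0.34153072; term = 0.34153072²·(1 − 0.14851181)·71.39/2904 = 0.0024416249.
Sum = 0.015867942.
SE = √(0.015867942) = 0.12597.

0.12597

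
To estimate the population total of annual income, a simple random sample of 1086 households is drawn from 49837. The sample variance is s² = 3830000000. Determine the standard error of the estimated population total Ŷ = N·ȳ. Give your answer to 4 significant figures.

Var(Ŷ) = N²·Var(ȳ) = N²·(1 − n/N)·s²/n.
f = 1086/49837 = 0.02179104; Var(ȳ) = 0.97820896·3830000000/1086 = 3.449853 × 10^6.
Var(Ŷ) = 49837² · (3.449853 × 10^6) = 8.5684916 × 10^15.
SE(Ŷ) = √(8.5684916 × 10^15) = 9.257 × 10^7.

9.257 × 10^7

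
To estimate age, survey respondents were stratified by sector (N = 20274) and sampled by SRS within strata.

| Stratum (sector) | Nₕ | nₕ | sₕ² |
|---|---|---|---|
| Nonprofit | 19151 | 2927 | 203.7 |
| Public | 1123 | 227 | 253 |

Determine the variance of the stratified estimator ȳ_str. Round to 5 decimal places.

Var(ȳ_str) = Σₕ Wₕ²(1 − fₕ)sₕ²/nₕ with Wₕ = Nₕ/N, N = 20274.
Nonprofit: Wₕ = 0.94460886; term = 0.94460886²·(1 − 0.15283797)·203.7/2927 = 0.052606428.
Public: Wₕ = 0.05539114; term = 0.05539114²·(1 − 0.20213713)·253/227 = 0.0027283718.
Sum = 0.0553348.

0.05533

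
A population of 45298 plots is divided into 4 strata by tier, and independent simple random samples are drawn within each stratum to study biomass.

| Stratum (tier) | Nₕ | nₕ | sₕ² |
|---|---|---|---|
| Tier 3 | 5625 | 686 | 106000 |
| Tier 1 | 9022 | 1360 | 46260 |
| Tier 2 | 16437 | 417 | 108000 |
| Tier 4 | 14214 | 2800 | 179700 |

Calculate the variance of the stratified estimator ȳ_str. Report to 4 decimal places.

Var(ȳ_str) = Σₕ Wₕ²(1 − fₕ)sₕ²/nₕ with Wₕ = Nₕ/N, N = 45298.
Tier 3: Wₕ = 0.12417767; term = 0.12417767²·(1 − 0.12195556)·106000/686 = 2.0921135.
Tier 1: Wₕ = 0.19916994; term = 0.19916994²·(1 − 0.15074263)·46260/1360 = 1.1459182.
Tier 2: Wₕ = 0.36286370; term = 0.36286370²·(1 − 0.02536959)·108000/417 = 33.236456.
Tier 4: Wₕ = 0.31378869; term = 0.31378869²·(1 − 0.19698888)·179700/2800 = 5.0744172.
Sum = 41.548905.

41.5489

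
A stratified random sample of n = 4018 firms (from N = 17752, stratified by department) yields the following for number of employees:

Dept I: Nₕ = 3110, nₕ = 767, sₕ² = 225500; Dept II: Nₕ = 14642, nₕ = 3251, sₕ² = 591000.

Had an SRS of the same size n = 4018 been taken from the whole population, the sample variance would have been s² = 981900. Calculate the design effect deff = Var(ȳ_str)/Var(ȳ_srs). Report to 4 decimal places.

Var(ȳ_str) = Σ Wₕ²(1−fₕ)sₕ²/nₕ with Wₕ = Nₕ/17752:
  Dept I: (3110/17752)²·(1−767/3110)·225500/767 = 6.7981271
  Dept II: (14642/17752)²·(1−3251/14642)·591000/3251 = 96.213982
  → Var(ȳ_str) = 103.01211.
Var(ȳ_srs) = (1 − 4018/17752)·981900/4018 = 189.06323.
deff = 103.01211 / 189.06323 = 0.5449.

0.5449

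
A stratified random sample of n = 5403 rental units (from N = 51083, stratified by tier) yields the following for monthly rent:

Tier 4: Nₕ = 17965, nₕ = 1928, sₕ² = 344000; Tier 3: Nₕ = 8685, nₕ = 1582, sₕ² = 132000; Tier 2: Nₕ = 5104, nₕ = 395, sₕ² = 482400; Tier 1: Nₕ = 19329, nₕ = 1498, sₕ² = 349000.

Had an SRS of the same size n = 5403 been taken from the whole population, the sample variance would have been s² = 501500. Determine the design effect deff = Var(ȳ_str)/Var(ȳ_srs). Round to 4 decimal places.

0.7674

Var(ȳ_str) = Σ Wₕ²(1−fₕ)sₕ²/nₕ with Wₕ = Nₕ/51083:
  Tier 4: (17965/51083)²·(1−1928/17965)·344000/1928 = 19.699217
  Tier 3: (8685/51083)²·(1−1582/8685)·132000/1582 = 1.9725422
  Tier 2: (5104/51083)²·(1−395/5104)·482400/395 = 11.248556
  Tier 1: (19329/51083)²·(1−1498/19329)·349000/1498 = 30.771305
  → Var(ȳ_str) = 63.69162.
Var(ȳ_srs) = (1 − 5403/51083)·501500/5403 = 83.001448.
deff = 63.69162 / 83.001448 = 0.7674.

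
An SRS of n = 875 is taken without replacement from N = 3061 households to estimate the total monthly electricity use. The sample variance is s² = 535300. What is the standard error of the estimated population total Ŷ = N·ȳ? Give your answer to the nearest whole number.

Var(Ŷ) = N²·Var(ȳ) = N²·(1 − n/N)·s²/n.
f = 875/3061 = 0.28585430; Var(ȳ) = 0.71414570·535300/875 = 436.89394.
Var(Ŷ) = 3061² · 436.89394 = 4.0935743 × 10^9.
SE(Ŷ) = √(4.0935743 × 10^9) = 63981.

63981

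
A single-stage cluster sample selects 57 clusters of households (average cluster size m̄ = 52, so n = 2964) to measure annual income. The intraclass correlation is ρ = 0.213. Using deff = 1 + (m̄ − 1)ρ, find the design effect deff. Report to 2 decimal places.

11.86

deff = 1 + (52 − 1)·0.213 = 1 + 10.863 = 11.863.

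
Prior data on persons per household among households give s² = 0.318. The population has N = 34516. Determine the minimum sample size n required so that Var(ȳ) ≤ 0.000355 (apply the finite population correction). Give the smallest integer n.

874

Without fpc, n₀ = s²/D = 0.318/0.000355 = 895.7746.
With fpc, (1 − n/N)·s²/n ≤ D requires n ≥ n₀/(1 + n₀/N) = 895.7746/(1 + 895.7746/34516) = 873.1151.
Rounding up, n = 874.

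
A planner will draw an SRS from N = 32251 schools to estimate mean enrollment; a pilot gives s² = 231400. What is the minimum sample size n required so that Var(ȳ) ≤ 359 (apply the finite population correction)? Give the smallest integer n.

Without fpc, n₀ = s²/D = 231400/359 = 644.5682.
With fpc, (1 − n/N)·s²/n ≤ D requires n ≥ n₀/(1 + n₀/N) = 644.5682/(1 + 644.5682/32251) = 631.9383.
Rounding up, n = 632.

632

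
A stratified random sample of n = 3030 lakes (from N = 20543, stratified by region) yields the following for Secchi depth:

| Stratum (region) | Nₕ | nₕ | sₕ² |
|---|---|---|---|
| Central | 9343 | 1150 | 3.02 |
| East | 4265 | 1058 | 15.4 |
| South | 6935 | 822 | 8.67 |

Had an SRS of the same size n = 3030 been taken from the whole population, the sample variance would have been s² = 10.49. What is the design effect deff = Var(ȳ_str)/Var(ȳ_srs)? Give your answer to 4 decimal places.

0.6802

Var(ȳ_str) = Σ Wₕ²(1−fₕ)sₕ²/nₕ with Wₕ = Nₕ/20543:
  Central: (9343/20543)²·(1−1150/9343)·3.02/1150 = 4.76333 × 10^-4
  East: (4265/20543)²·(1−1058/4265)·15.4/1058 = 4.7176456 × 10^-4
  South: (6935/20543)²·(1−822/6935)·8.67/822 = 0.0010595474
  → Var(ȳ_str) = 0.002007645.
Var(ȳ_srs) = (1 − 3030/20543)·10.49/3030 = 0.00295141.
deff = 0.002007645 / 0.00295141 = 0.6802.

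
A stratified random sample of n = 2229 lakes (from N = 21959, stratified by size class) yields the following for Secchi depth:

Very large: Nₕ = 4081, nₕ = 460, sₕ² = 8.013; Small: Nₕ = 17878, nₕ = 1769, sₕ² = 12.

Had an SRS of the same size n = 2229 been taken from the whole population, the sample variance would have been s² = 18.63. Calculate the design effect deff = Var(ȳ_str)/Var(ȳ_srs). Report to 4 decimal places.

0.6106

Var(ȳ_str) = Σ Wₕ²(1−fₕ)sₕ²/nₕ with Wₕ = Nₕ/21959:
  Very large: (4081/21959)²·(1−460/4081)·8.013/460 = 5.3383533 × 10^-4
  Small: (17878/21959)²·(1−1769/17878)·12/1769 = 0.0040514997
  → Var(ȳ_str) = 0.004585335.
Var(ȳ_srs) = (1 − 2229/21959)·18.63/2229 = 0.0075096088.
deff = 0.004585335 / 0.0075096088 = 0.6106.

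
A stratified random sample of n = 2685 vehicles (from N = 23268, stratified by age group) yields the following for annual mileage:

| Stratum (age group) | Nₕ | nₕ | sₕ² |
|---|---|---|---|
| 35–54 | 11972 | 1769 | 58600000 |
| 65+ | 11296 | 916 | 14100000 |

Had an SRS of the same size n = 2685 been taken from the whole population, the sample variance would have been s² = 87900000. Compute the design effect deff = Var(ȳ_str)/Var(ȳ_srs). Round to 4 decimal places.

Var(ȳ_str) = Σ Wₕ²(1−fₕ)sₕ²/nₕ with Wₕ = Nₕ/23268:
  35–54: (11972/23268)²·(1−1769/11972)·58600000/1769 = 7473.8825
  65+: (11296/23268)²·(1−916/11296)·14100000/916 = 3333.7081
  → Var(ȳ_str) = 10807.591.
Var(ȳ_srs) = (1 − 2685/23268)·87900000/2685 = 28959.71.
deff = 10807.591 / 28959.71 = 0.3732.

0.3732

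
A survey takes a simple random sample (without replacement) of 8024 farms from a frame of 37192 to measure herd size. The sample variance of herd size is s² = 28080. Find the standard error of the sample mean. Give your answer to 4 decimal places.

Under SRS without replacement, Var(ȳ) = (1 − f)·s²/n with f = n/N = 8024/37192 = 0.21574532.
Var(ȳ) = (1 − 0.21574532)·28080/8024 = 0.78425468·3.4995015 = 2.7445004.
SE(ȳ) = √(2.7445004) = 1.6567.

1.6567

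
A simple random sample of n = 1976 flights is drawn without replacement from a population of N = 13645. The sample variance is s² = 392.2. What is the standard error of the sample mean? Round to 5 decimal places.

0.41199

Under SRS without replacement, Var(ȳ) = (1 − f)·s²/n with f = n/N = 1976/13645 = 0.14481495.
Var(ȳ) = (1 − 0.14481495)·392.2/1976 = 0.85518505·0.19848178 = 0.16973865.
SE(ȳ) = √(0.16973865) = 0.41199.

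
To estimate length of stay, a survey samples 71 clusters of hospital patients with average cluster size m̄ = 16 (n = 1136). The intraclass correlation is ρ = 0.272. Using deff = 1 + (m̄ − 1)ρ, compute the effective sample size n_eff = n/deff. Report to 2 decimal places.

223.62

deff = 1 + (16 − 1)·0.272 = 1 + 4.08 = 5.08.
n_eff = 1136 / 5.08 = 223.62.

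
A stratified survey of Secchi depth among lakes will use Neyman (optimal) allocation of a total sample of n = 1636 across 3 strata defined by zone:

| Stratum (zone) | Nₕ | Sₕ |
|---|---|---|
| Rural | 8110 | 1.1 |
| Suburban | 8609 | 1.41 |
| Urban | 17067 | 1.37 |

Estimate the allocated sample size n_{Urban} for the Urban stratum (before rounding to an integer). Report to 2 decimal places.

Neyman allocation: nₕ = n·NₕSₕ / Σⱼ NⱼSⱼ.
Σ NⱼSⱼ = 8110·1.1 + 8609·1.41 + 17067·1.37 = 44441.48.
n_{Urban} = 1636·17067·1.37 / 44441.48 = 860.74.

860.74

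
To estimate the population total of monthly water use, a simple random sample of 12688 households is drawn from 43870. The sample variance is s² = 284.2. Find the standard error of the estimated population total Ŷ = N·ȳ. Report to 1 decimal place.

5535.4

Var(Ŷ) = N²·Var(ȳ) = N²·(1 − n/N)·s²/n.
f = 12688/43870 = 0.28921814; Var(ȳ) = 0.71078186·284.2/12688 = 0.015920886.
Var(Ŷ) = 43870² · 0.015920886 = 3.0640969 × 10^7.
SE(Ŷ) = √(3.0640969 × 10^7) = 5535.4.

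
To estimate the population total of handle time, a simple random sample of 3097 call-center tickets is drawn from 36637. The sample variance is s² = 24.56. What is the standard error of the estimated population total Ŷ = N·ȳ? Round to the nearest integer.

3122

Var(Ŷ) = N²·Var(ȳ) = N²·(1 − n/N)·s²/n.
f = 3097/36637 = 0.08453203; Var(ȳ) = 0.91546797·24.56/3097 = 0.0072598945.
Var(Ŷ) = 36637² · 0.0072598945 = 9.7447369 × 10^6.
SE(Ŷ) = √(9.7447369 × 10^6) = 3122.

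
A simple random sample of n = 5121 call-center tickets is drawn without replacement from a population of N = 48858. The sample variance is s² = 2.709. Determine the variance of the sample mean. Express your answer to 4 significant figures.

Under SRS without replacement, Var(ȳ) = (1 − f)·s²/n with f = n/N = 5121/48858 = 0.10481395.
Var(ȳ) = (1 − 0.10481395)·2.709/5121 = 0.89518605·5.2899824 × 10^-4 = 4.7355185 × 10^-4.

4.736 × 10^-4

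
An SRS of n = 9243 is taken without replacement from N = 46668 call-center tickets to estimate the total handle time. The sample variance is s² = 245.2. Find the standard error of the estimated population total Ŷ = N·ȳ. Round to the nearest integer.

Var(Ŷ) = N²·Var(ȳ) = N²·(1 − n/N)·s²/n.
f = 9243/46668 = 0.19805863; Var(ȳ) = 0.80194137·245.2/9243 = 0.021274048.
Var(Ŷ) = 46668² · 0.021274048 = 4.6332796 × 10^7.
SE(Ŷ) = √(4.6332796 × 10^7) = 6807.

6807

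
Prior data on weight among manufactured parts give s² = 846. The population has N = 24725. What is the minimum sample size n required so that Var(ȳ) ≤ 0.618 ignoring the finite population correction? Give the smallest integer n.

1369

Without fpc, n₀ = s²/D = 846/0.618 = 1368.9320.
Rounding up, n = 1369.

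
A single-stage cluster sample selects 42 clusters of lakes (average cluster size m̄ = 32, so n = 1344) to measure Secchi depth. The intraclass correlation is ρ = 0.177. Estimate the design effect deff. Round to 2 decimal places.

deff = 1 + (32 − 1)·0.177 = 1 + 5.487 = 6.487.

6.49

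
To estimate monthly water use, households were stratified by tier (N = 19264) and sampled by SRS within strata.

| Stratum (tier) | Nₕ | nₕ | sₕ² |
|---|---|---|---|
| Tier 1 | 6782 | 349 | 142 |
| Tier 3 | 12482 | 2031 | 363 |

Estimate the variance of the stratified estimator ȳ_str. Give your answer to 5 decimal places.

0.11066

Var(ȳ_str) = Σₕ Wₕ²(1 − fₕ)sₕ²/nₕ with Wₕ = Nₕ/N, N = 19264.
Tier 1: Wₕ = 0.35205565; term = 0.35205565²·(1 − 0.05145975)·142/349 = 0.047834508.
Tier 3: Wₕ = 0.64794435; term = 0.64794435²·(1 − 0.16271431)·363/2031 = 0.062826923.
Sum = 0.11066143.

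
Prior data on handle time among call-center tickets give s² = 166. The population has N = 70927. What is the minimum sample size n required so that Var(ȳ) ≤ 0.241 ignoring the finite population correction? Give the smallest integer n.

689

Without fpc, n₀ = s²/D = 166/0.241 = 688.7967.
Rounding up, n = 689.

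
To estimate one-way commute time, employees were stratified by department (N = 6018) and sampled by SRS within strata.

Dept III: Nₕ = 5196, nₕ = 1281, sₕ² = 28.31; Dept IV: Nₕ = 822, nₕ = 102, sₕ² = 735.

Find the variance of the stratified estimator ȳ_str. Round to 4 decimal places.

0.1302

Var(ȳ_str) = Σₕ Wₕ²(1 − fₕ)sₕ²/nₕ with Wₕ = Nₕ/N, N = 6018.
Dept III: Wₕ = 0.86340977; term = 0.86340977²·(1 − 0.24653580)·28.31/1281 = 0.012413301.
Dept IV: Wₕ = 0.13659023; term = 0.13659023²·(1 − 0.12408759)·735/102 = 0.1177571.
Sum = 0.1301704.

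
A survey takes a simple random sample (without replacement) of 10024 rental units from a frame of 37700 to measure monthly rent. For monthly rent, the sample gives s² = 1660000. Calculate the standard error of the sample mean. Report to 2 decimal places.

11.03

Under SRS without replacement, Var(ȳ) = (1 − f)·s²/n with f = n/N = 10024/37700 = 0.26588859.
Var(ȳ) = (1 − 0.26588859)·1660000/10024 = 0.73411141·165.60255 = 121.57072.
SE(ȳ) = √(121.57072) = 11.03.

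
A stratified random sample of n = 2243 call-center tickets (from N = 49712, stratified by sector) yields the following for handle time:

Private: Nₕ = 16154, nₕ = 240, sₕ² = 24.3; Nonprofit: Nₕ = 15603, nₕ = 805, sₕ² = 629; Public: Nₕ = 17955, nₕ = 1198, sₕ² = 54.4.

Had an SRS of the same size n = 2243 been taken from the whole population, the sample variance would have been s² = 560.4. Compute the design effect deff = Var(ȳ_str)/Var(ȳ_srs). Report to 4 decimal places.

0.3733

Var(ȳ_str) = Σ Wₕ²(1−fₕ)sₕ²/nₕ with Wₕ = Nₕ/49712:
  Private: (16154/49712)²·(1−240/16154)·24.3/240 = 0.010532513
  Nonprofit: (15603/49712)²·(1−805/15603)·629/805 = 0.073003457
  Public: (17955/49712)²·(1−1198/17955)·54.4/1198 = 0.0055284233
  → Var(ȳ_str) = 0.089064393.
Var(ȳ_srs) = (1 − 2243/49712)·560.4/2243 = 0.23857103.
deff = 0.089064393 / 0.23857103 = 0.3733.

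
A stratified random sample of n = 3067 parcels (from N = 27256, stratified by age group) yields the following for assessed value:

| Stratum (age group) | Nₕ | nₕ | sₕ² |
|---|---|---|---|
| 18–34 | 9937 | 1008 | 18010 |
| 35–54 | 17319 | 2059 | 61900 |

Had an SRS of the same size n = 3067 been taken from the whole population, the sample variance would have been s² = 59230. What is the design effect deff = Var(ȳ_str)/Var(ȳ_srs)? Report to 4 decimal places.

0.7485

Var(ȳ_str) = Σ Wₕ²(1−fₕ)sₕ²/nₕ with Wₕ = Nₕ/27256:
  18–34: (9937/27256)²·(1−1008/9937)·18010/1008 = 2.1339638
  35–54: (17319/27256)²·(1−2059/17319)·61900/2059 = 10.695163
  → Var(ȳ_str) = 12.829127.
Var(ȳ_srs) = (1 − 3067/27256)·59230/3067 = 17.138932.
deff = 12.829127 / 17.138932 = 0.7485.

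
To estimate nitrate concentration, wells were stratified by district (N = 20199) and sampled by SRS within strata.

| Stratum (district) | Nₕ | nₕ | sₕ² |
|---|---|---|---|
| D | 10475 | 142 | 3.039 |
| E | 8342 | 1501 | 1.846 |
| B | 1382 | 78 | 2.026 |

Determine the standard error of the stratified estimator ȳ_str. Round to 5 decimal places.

Var(ȳ_str) = Σₕ Wₕ²(1 − fₕ)sₕ²/nₕ with Wₕ = Nₕ/N, N = 20199.
D: Wₕ = 0.51859003; term = 0.51859003²·(1 − 0.01355609)·3.039/142 = 0.0056775776.
E: Wₕ = 0.41299074; term = 0.41299074²·(1 − 0.17993287)·1.846/1501 = 1.7202083 × 10^-4.
B: Wₕ = 0.06841923; term = 0.06841923²·(1 − 0.05643994)·2.026/78 = 1.1472835 × 10^-4.
Sum = 0.0059643268.
SE = √(0.0059643268) = 0.07723.

0.07723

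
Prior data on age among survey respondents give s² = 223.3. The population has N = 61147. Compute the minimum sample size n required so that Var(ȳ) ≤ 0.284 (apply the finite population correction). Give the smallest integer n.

Without fpc, n₀ = s²/D = 223.3/0.284 = 786.2676.
With fpc, (1 − n/N)·s²/n ≤ D requires n ≥ n₀/(1 + n₀/N) = 786.2676/(1 + 786.2676/61147) = 776.2856.
Rounding up, n = 777.

777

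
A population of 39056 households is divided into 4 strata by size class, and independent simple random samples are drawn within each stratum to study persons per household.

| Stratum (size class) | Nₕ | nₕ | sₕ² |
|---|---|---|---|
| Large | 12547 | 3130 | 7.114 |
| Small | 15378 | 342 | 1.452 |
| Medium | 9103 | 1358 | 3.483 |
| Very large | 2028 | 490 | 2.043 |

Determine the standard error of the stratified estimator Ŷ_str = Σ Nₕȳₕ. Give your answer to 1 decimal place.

1201.7

Var(Ŷ_str) = Σₕ Nₕ²(1 − fₕ)sₕ²/nₕ.
Large: 12547²·(1 − 3130/12547)·7.114/3130 = 268548.04.
Small: 15378²·(1 − 342/15378)·1.452/342 = 981686.2.
Medium: 9103²·(1 − 1358/9103)·3.483/1358 = 180825.5.
Very large: 2028²·(1 − 490/2028)·2.043/490 = 13004.587.
Sum = 1.4440643 × 10^6.
SE = √(1.4440643 × 10^6) = 1201.7.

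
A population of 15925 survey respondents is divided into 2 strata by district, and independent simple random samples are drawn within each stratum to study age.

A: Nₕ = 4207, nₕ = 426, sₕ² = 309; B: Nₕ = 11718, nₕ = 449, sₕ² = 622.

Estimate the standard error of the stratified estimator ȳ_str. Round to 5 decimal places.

Var(ȳ_str) = Σₕ Wₕ²(1 − fₕ)sₕ²/nₕ with Wₕ = Nₕ/N, N = 15925.
A: Wₕ = 0.26417582; term = 0.26417582²·(1 − 0.10125981)·309/426 = 0.045495578.
B: Wₕ = 0.73582418; term = 0.73582418²·(1 − 0.03831712)·622/449 = 0.72131346.
Sum = 0.76680904.
SE = √(0.76680904) = 0.87568.

0.87568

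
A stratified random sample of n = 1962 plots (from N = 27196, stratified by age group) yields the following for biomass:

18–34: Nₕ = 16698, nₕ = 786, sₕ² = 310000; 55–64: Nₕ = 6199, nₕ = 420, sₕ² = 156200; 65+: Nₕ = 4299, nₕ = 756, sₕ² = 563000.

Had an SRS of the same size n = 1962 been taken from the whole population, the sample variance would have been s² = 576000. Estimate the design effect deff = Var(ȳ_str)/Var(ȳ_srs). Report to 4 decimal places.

Var(ȳ_str) = Σ Wₕ²(1−fₕ)sₕ²/nₕ with Wₕ = Nₕ/27196:
  18–34: (16698/27196)²·(1−786/16698)·310000/786 = 141.68318
  55–64: (6199/27196)²·(1−420/6199)·156200/420 = 18.013413
  65+: (4299/27196)²·(1−756/4299)·563000/756 = 15.336107
  → Var(ȳ_str) = 175.0327.
Var(ȳ_srs) = (1 − 1962/27196)·576000/1962 = 272.3984.
deff = 175.0327 / 272.3984 = 0.6426.

0.6426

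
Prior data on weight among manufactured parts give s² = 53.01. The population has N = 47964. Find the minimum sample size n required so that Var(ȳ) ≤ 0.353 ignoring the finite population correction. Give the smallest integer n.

Without fpc, n₀ = s²/D = 53.01/0.353 = 150.1700.
Rounding up, n = 151.

151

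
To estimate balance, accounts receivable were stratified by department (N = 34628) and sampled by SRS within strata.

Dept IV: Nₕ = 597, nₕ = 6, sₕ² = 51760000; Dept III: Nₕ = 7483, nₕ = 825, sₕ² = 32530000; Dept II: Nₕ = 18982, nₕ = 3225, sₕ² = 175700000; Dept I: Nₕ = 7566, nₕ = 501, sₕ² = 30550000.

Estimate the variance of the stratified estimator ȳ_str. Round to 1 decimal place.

Var(ȳ_str) = Σₕ Wₕ²(1 − fₕ)sₕ²/nₕ with Wₕ = Nₕ/N, N = 34628.
Dept IV: Wₕ = 0.01724038; term = 0.01724038²·(1 − 0.01005025)·51760000/6 = 2538.3413.
Dept III: Wₕ = 0.21609680; term = 0.21609680²·(1 − 0.11024990)·32530000/825 = 1638.3053.
Dept II: Wₕ = 0.54816911; term = 0.54816911²·(1 − 0.16989780)·175700000/3225 = 13589.477.
Dept I: Wₕ = 0.21849370; term = 0.21849370²·(1 − 0.06621729)·30550000/501 = 2718.2987.
Sum = 20484.422.

20484.4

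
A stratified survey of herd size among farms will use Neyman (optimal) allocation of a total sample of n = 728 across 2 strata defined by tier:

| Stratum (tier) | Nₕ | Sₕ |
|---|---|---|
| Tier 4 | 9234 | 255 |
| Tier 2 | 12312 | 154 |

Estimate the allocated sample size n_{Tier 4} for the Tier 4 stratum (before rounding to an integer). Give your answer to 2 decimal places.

Neyman allocation: nₕ = n·NₕSₕ / Σⱼ NⱼSⱼ.
Σ NⱼSⱼ = 9234·255 + 12312·154 = 4.250718 × 10^6.
n_{Tier 4} = 728·9234·255 / (4.250718 × 10^6) = 403.27.

403.27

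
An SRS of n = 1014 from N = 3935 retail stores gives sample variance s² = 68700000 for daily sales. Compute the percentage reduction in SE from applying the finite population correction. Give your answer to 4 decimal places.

13.8424

f = n/N = 1014/3935 = 0.25768742.
SE_no-fpc = √(s²/n) = 260.29114; SE_fpc = √((1−f)s²/n) = 224.26051.
Ratio = √(1−f) = 0.86157564. Reduction = 100·(1 − 0.86157564) = 13.8424%.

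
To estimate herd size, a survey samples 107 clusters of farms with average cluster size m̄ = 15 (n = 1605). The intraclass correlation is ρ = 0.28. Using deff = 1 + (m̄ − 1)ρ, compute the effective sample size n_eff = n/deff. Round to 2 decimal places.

deff = 1 + (15 − 1)·0.28 = 1 + 3.92 = 4.92.
n_eff = 1605 / 4.92 = 326.22.

326.22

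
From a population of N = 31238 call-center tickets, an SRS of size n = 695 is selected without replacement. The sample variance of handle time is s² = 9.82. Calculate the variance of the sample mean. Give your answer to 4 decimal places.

Under SRS without replacement, Var(ȳ) = (1 − f)·s²/n with f = n/N = 695/31238 = 0.02224854.
Var(ȳ) = (1 − 0.02224854)·9.82/695 = 0.97775146·0.014129496 = 0.013815136.

0.0138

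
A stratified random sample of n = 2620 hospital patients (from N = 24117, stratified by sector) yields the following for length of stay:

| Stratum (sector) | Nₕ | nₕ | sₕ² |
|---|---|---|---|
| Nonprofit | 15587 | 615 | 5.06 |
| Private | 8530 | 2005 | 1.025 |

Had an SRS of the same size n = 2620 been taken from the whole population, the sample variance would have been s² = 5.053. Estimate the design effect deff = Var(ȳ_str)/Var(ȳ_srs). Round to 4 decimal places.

1.9488

Var(ȳ_str) = Σ Wₕ²(1−fₕ)sₕ²/nₕ with Wₕ = Nₕ/24117:
  Nonprofit: (15587/24117)²·(1−615/15587)·5.06/615 = 0.0033011951
  Private: (8530/24117)²·(1−2005/8530)·1.025/2005 = 4.8920678 × 10^-5
  → Var(ȳ_str) = 0.0033501158.
Var(ȳ_srs) = (1 − 2620/24117)·5.053/2620 = 0.0017191057.
deff = 0.0033501158 / 0.0017191057 = 1.9488.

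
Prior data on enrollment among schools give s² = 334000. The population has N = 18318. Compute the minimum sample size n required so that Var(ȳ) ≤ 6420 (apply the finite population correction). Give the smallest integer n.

52

Without fpc, n₀ = s²/D = 334000/6420 = 52.0249.
With fpc, (1 − n/N)·s²/n ≤ D requires n ≥ n₀/(1 + n₀/N) = 52.0249/(1 + 52.0249/18318) = 51.8776.
Rounding up, n = 52.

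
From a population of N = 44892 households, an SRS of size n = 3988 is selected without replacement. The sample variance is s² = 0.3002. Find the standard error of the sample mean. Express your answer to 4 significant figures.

Under SRS without replacement, Var(ȳ) = (1 − f)·s²/n with f = n/N = 3988/44892 = 0.08883543.
Var(ȳ) = (1 − 0.08883543)·0.3002/3988 = 0.91116457·7.5275827 × 10^-5 = 6.8588667 × 10^-5.
SE(ȳ) = √(6.8588667 × 10^-5) = 0.008282.

0.008282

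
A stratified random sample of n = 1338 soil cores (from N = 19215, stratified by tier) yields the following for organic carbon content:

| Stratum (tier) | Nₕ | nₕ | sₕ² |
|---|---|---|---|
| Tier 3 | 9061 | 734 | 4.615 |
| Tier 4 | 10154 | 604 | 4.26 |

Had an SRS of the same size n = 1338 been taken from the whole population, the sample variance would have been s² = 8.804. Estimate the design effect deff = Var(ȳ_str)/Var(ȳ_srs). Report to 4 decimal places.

0.5125

Var(ȳ_str) = Σ Wₕ²(1−fₕ)sₕ²/nₕ with Wₕ = Nₕ/19215:
  Tier 3: (9061/19215)²·(1−734/9061)·4.615/734 = 0.0012848711
  Tier 4: (10154/19215)²·(1−604/10154)·4.26/604 = 0.0018523899
  → Var(ȳ_str) = 0.003137261.
Var(ȳ_srs) = (1 − 1338/19215)·8.804/1338 = 0.0061217864.
deff = 0.003137261 / 0.0061217864 = 0.5125.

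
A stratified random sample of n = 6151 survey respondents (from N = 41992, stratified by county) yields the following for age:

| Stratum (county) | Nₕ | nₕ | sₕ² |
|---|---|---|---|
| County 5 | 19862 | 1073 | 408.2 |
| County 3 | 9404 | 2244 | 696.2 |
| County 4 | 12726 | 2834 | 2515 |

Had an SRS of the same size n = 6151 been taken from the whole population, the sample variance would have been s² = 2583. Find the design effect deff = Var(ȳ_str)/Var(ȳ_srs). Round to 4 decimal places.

Var(ȳ_str) = Σ Wₕ²(1−fₕ)sₕ²/nₕ with Wₕ = Nₕ/41992:
  County 5: (19862/41992)²·(1−1073/19862)·408.2/1073 = 0.080513147
  County 3: (9404/41992)²·(1−2244/9404)·696.2/2244 = 0.011846872
  County 4: (12726/41992)²·(1−2834/12726)·2515/2834 = 0.063355023
  → Var(ȳ_str) = 0.15571504.
Var(ȳ_srs) = (1 − 6151/41992)·2583/6151 = 0.35842.
deff = 0.15571504 / 0.35842 = 0.4344.

0.4344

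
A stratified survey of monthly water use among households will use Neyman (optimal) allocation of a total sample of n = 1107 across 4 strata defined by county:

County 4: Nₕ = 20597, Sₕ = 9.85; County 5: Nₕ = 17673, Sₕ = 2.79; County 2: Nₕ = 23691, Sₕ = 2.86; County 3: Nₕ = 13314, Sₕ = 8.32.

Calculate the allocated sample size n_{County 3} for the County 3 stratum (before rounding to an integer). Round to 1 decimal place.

Neyman allocation: nₕ = n·NₕSₕ / Σⱼ NⱼSⱼ.
Σ NⱼSⱼ = 20597·9.85 + 17673·2.79 + 23691·2.86 + 13314·8.32 = 430716.86.
n_{County 3} = 1107·13314·8.32 / 430716.86 = 284.7.

284.7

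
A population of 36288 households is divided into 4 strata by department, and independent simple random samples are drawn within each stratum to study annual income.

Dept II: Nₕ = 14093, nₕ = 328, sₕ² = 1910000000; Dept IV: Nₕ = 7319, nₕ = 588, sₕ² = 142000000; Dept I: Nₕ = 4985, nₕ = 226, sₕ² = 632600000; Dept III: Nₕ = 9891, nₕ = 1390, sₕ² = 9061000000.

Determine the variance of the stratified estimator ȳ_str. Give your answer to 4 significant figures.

1.334 × 10^6

Var(ȳ_str) = Σₕ Wₕ²(1 − fₕ)sₕ²/nₕ with Wₕ = Nₕ/N, N = 36288.
Dept II: Wₕ = 0.38836530; term = 0.38836530²·(1 − 0.02327397)·1910000000/328 = 857853.5.
Dept IV: Wₕ = 0.20169202; term = 0.20169202²·(1 − 0.08033884)·142000000/588 = 9034.7531.
Dept I: Wₕ = 0.13737324; term = 0.13737324²·(1 − 0.04533601)·632600000/226 = 50428.442.
Dept III: Wₕ = 0.27256944; term = 0.27256944²·(1 − 0.14053180)·9061000000/1390 = 416241.6.
Sum = 1.3335583 × 10^6.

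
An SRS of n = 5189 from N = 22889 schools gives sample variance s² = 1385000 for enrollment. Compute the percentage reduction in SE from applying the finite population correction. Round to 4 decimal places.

f = n/N = 5189/22889 = 0.22670278.
SE_no-fpc = √(s²/n) = 16.337404; SE_fpc = √((1−f)s²/n) = 14.366675.
Ratio = √(1−f) = 0.87937320. Reduction = 100·(1 − 0.87937320) = 12.0627%.

12.0627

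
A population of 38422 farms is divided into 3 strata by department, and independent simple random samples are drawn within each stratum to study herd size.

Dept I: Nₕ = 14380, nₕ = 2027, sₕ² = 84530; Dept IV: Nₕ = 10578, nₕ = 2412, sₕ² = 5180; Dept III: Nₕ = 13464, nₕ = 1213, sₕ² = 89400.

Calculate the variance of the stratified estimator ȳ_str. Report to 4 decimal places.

Var(ȳ_str) = Σₕ Wₕ²(1 − fₕ)sₕ²/nₕ with Wₕ = Nₕ/N, N = 38422.
Dept I: Wₕ = 0.37426474; term = 0.37426474²·(1 − 0.14095967)·84530/2027 = 5.0179752.
Dept IV: Wₕ = 0.27531102; term = 0.27531102²·(1 − 0.22802042)·5180/2412 = 0.12566243.
Dept III: Wₕ = 0.35042424; term = 0.35042424²·(1 − 0.09009210)·89400/1213 = 8.2349777.
Sum = 13.378615.

13.3786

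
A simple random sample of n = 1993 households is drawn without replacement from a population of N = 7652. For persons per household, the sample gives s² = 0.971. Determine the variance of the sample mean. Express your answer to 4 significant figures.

Under SRS without replacement, Var(ȳ) = (1 − f)·s²/n with f = n/N = 1993/7652 = 0.26045478.
Var(ȳ) = (1 − 0.26045478)·0.971/1993 = 0.73954522·4.8720522 × 10^-4 = 3.6031029 × 10^-4.

3.603 × 10^-4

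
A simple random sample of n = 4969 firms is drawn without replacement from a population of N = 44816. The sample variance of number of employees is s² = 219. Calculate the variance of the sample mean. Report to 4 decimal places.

0.0392

Under SRS without replacement, Var(ȳ) = (1 − f)·s²/n with f = n/N = 4969/44816 = 0.11087558.
Var(ȳ) = (1 − 0.11087558)·219/4969 = 0.88912442·0.044073254 = 0.039186607.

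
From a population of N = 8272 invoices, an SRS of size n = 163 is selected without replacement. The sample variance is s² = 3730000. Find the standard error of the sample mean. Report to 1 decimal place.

Under SRS without replacement, Var(ȳ) = (1 − f)·s²/n with f = n/N = 163/8272 = 0.01970503.
Var(ȳ) = (1 − 0.01970503)·3730000/163 = 0.98029497·22883.436 = 22432.517.
SE(ȳ) = √(22432.517) = 149.8.

149.8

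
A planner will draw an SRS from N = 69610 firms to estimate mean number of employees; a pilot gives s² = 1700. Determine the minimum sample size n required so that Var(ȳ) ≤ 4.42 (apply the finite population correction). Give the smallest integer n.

383

Without fpc, n₀ = s²/D = 1700/4.42 = 384.6154.
With fpc, (1 − n/N)·s²/n ≤ D requires n ≥ n₀/(1 + n₀/N) = 384.6154/(1 + 384.6154/69610) = 382.5020.
Rounding up, n = 383.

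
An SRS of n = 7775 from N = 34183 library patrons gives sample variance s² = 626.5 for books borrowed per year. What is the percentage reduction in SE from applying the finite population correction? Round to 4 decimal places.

12.1053

f = n/N = 7775/34183 = 0.22745224.
SE_no-fpc = √(s²/n) = 0.28386401; SE_fpc = √((1−f)s²/n) = 0.24950141.
Ratio = √(1−f) = 0.87894696. Reduction = 100·(1 − 0.87894696) = 12.1053%.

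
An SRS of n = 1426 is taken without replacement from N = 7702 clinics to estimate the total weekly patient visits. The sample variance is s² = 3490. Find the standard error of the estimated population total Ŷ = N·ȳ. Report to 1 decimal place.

10876.7

Var(Ŷ) = N²·Var(ȳ) = N²·(1 − n/N)·s²/n.
f = 1426/7702 = 0.18514672; Var(ȳ) = 0.81485328·3490/1426 = 1.9942763.
Var(Ŷ) = 7702² · 1.9942763 = 1.1830207 × 10^8.
SE(Ŷ) = √(1.1830207 × 10^8) = 10876.7.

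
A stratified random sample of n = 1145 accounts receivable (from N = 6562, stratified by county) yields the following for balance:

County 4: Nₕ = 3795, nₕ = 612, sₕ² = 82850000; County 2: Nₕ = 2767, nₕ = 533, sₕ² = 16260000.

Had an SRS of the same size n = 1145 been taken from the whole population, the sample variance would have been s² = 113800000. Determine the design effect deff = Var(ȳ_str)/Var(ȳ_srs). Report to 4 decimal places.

0.5162

Var(ȳ_str) = Σ Wₕ²(1−fₕ)sₕ²/nₕ with Wₕ = Nₕ/6562:
  County 4: (3795/6562)²·(1−612/3795)·82850000/612 = 37976.685
  County 2: (2767/6562)²·(1−533/2767)·16260000/533 = 4379.3858
  → Var(ȳ_str) = 42356.071.
Var(ȳ_srs) = (1 − 1145/6562)·113800000/1145 = 82046.373.
deff = 42356.071 / 82046.373 = 0.5162.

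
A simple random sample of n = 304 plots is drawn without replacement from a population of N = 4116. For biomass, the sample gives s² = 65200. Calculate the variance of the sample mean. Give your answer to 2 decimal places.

198.63

Under SRS without replacement, Var(ȳ) = (1 − f)·s²/n with f = n/N = 304/4116 = 0.07385811.
Var(ȳ) = (1 − 0.07385811)·65200/304 = 0.92614189·214.47368 = 198.63306.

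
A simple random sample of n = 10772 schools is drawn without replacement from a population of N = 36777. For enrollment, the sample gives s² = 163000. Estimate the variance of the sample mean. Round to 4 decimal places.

Under SRS without replacement, Var(ȳ) = (1 − f)·s²/n with f = n/N = 10772/36777 = 0.29290045.
Var(ȳ) = (1 − 0.29290045)·163000/10772 = 0.70709955·15.131823 = 10.699705.

10.6997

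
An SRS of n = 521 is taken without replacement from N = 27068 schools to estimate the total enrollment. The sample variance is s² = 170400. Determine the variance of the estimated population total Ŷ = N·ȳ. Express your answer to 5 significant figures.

2.3502 × 10^11

Var(Ŷ) = N²·Var(ȳ) = N²·(1 − n/N)·s²/n.
f = 521/27068 = 0.01924782; Var(ȳ) = 0.98075218·170400/521 = 320.76808.
Var(Ŷ) = 27068² · 320.76808 = 2.3501927 × 10^11.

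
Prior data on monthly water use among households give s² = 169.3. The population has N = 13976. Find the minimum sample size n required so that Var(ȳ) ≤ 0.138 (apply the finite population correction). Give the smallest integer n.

Without fpc, n₀ = s²/D = 169.3/0.138 = 1226.8116.
With fpc, (1 − n/N)·s²/n ≤ D requires n ≥ n₀/(1 + n₀/N) = 1226.8116/(1 + 1226.8116/13976) = 1127.8124.
Rounding up, n = 1128.

1128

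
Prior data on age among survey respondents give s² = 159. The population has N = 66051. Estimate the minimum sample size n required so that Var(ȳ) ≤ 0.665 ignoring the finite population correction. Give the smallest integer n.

Without fpc, n₀ = s²/D = 159/0.665 = 239.0977.
Rounding up, n = 240.

240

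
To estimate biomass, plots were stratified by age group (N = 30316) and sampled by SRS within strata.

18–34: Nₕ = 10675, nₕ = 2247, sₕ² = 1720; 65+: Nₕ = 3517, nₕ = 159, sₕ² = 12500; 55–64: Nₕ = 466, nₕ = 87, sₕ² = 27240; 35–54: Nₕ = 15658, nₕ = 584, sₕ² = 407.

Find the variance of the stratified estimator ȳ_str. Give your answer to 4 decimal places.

Var(ȳ_str) = Σₕ Wₕ²(1 − fₕ)sₕ²/nₕ with Wₕ = Nₕ/N, N = 30316.
18–34: Wₕ = 0.35212429; term = 0.35212429²·(1 − 0.21049180)·1720/2247 = 0.07493315.
65+: Wₕ = 0.11601135; term = 0.11601135²·(1 − 0.04520898)·12500/159 = 1.0102344.
55–64: Wₕ = 0.01537142; term = 0.01537142²·(1 − 0.18669528)·27240/87 = 0.060168499.
35–54: Wₕ = 0.51649294; term = 0.51649294²·(1 − 0.03729723)·407/584 = 0.1789792.
Sum = 1.3243152.

1.3243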